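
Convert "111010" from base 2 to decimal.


Input: "111010" in base 2
Positional expansion:
  Digit '1' (value 1) x 2^5 = 32
  Digit '1' (value 1) x 2^4 = 16
  Digit '1' (value 1) x 2^3 = 8
  Digit '0' (value 0) x 2^2 = 0
  Digit '1' (value 1) x 2^1 = 2
  Digit '0' (value 0) x 2^0 = 0
Sum = 58

58


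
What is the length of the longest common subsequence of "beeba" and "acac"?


LCS of "beeba" and "acac"
DP table:
           a    c    a    c
      0    0    0    0    0
  b   0    0    0    0    0
  e   0    0    0    0    0
  e   0    0    0    0    0
  b   0    0    0    0    0
  a   0    1    1    1    1
LCS length = dp[5][4] = 1

1


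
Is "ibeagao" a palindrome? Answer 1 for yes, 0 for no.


Input: ibeagao
Reversed: oagaebi
  Compare pos 0 ('i') with pos 6 ('o'): MISMATCH
  Compare pos 1 ('b') with pos 5 ('a'): MISMATCH
  Compare pos 2 ('e') with pos 4 ('g'): MISMATCH
Result: not a palindrome

0


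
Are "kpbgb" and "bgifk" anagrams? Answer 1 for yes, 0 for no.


Strings: "kpbgb", "bgifk"
Sorted first:  bbgkp
Sorted second: bfgik
Differ at position 1: 'b' vs 'f' => not anagrams

0


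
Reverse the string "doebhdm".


Input: doebhdm
Reading characters right to left:
  Position 6: 'm'
  Position 5: 'd'
  Position 4: 'h'
  Position 3: 'b'
  Position 2: 'e'
  Position 1: 'o'
  Position 0: 'd'
Reversed: mdhbeod

mdhbeod


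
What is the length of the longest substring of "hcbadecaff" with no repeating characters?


Input: "hcbadecaff"
Sliding window (track last position of each char):
  Position 0 ('h'): window [0,0] length 1 -- new best
  Position 1 ('c'): window [0,1] length 2 -- new best
  Position 2 ('b'): window [0,2] length 3 -- new best
  Position 3 ('a'): window [0,3] length 4 -- new best
  Position 4 ('d'): window [0,4] length 5 -- new best
  Position 5 ('e'): window [0,5] length 6 -- new best
  Position 6 ('c'): repeat (last at 1), move window start to 2
  Position 6 ('c'): window [2,6] length 5
  Position 7 ('a'): repeat (last at 3), move window start to 4
  Position 7 ('a'): window [4,7] length 4
  Position 8 ('f'): window [4,8] length 5
  Position 9 ('f'): repeat (last at 8), move window start to 9
  Position 9 ('f'): window [9,9] length 1
Longest substring with no repeats: "hcbade" with length 6

6


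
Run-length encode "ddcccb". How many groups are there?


Input: ddcccb
Scanning for consecutive runs:
  Group 1: 'd' x 2 (positions 0-1)
  Group 2: 'c' x 3 (positions 2-4)
  Group 3: 'b' x 1 (positions 5-5)
Total groups: 3

3


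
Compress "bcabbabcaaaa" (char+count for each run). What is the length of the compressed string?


Input: bcabbabcaaaa
Runs:
  'b' x 1 => "b1"
  'c' x 1 => "c1"
  'a' x 1 => "a1"
  'b' x 2 => "b2"
  'a' x 1 => "a1"
  'b' x 1 => "b1"
  'c' x 1 => "c1"
  'a' x 4 => "a4"
Compressed: "b1c1a1b2a1b1c1a4"
Compressed length: 16

16


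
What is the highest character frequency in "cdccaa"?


Input: cdccaa
Character counts:
  'a': 2
  'c': 3
  'd': 1
Maximum frequency: 3

3


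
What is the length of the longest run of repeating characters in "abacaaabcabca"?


Input: "abacaaabcabca"
Scanning for longest run:
  Position 1 ('b'): new char, reset run to 1
  Position 2 ('a'): new char, reset run to 1
  Position 3 ('c'): new char, reset run to 1
  Position 4 ('a'): new char, reset run to 1
  Position 5 ('a'): continues run of 'a', length=2
  Position 6 ('a'): continues run of 'a', length=3
  Position 7 ('b'): new char, reset run to 1
  Position 8 ('c'): new char, reset run to 1
  Position 9 ('a'): new char, reset run to 1
  Position 10 ('b'): new char, reset run to 1
  Position 11 ('c'): new char, reset run to 1
  Position 12 ('a'): new char, reset run to 1
Longest run: 'a' with length 3

3


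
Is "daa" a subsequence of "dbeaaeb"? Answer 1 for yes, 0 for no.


Check if "daa" is a subsequence of "dbeaaeb"
Greedy scan:
  Position 0 ('d'): matches sub[0] = 'd'
  Position 1 ('b'): no match needed
  Position 2 ('e'): no match needed
  Position 3 ('a'): matches sub[1] = 'a'
  Position 4 ('a'): matches sub[2] = 'a'
  Position 5 ('e'): no match needed
  Position 6 ('b'): no match needed
All 3 characters matched => is a subsequence

1


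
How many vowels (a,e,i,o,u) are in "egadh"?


Input: egadh
Checking each character:
  'e' at position 0: vowel (running total: 1)
  'g' at position 1: consonant
  'a' at position 2: vowel (running total: 2)
  'd' at position 3: consonant
  'h' at position 4: consonant
Total vowels: 2

2


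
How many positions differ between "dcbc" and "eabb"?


Comparing "dcbc" and "eabb" position by position:
  Position 0: 'd' vs 'e' => DIFFER
  Position 1: 'c' vs 'a' => DIFFER
  Position 2: 'b' vs 'b' => same
  Position 3: 'c' vs 'b' => DIFFER
Positions that differ: 3

3


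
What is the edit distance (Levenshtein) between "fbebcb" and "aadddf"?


Computing edit distance: "fbebcb" -> "aadddf"
DP table:
           a    a    d    d    d    f
      0    1    2    3    4    5    6
  f   1    1    2    3    4    5    5
  b   2    2    2    3    4    5    6
  e   3    3    3    3    4    5    6
  b   4    4    4    4    4    5    6
  c   5    5    5    5    5    5    6
  b   6    6    6    6    6    6    6
Edit distance = dp[6][6] = 6

6


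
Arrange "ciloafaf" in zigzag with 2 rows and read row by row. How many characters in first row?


Zigzag "ciloafaf" into 2 rows:
Placing characters:
  'c' => row 0
  'i' => row 1
  'l' => row 0
  'o' => row 1
  'a' => row 0
  'f' => row 1
  'a' => row 0
  'f' => row 1
Rows:
  Row 0: "claa"
  Row 1: "ioff"
First row length: 4

4


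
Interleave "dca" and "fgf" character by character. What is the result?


Interleaving "dca" and "fgf":
  Position 0: 'd' from first, 'f' from second => "df"
  Position 1: 'c' from first, 'g' from second => "cg"
  Position 2: 'a' from first, 'f' from second => "af"
Result: dfcgaf

dfcgaf


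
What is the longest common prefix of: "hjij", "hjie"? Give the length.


Words: hjij, hjie
  Position 0: all 'h' => match
  Position 1: all 'j' => match
  Position 2: all 'i' => match
  Position 3: ('j', 'e') => mismatch, stop
LCP = "hji" (length 3)

3


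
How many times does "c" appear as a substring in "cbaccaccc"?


Searching for "c" in "cbaccaccc"
Scanning each position:
  Position 0: "c" => MATCH
  Position 1: "b" => no
  Position 2: "a" => no
  Position 3: "c" => MATCH
  Position 4: "c" => MATCH
  Position 5: "a" => no
  Position 6: "c" => MATCH
  Position 7: "c" => MATCH
  Position 8: "c" => MATCH
Total occurrences: 6

6


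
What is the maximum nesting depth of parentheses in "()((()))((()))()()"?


Input: "()((()))((()))()()"
Tracking depth:
  Position 0 '(': depth becomes 1
  Position 1 ')': depth becomes 0
  Position 2 '(': depth becomes 1
  Position 3 '(': depth becomes 2
  Position 4 '(': depth becomes 3
  Position 5 ')': depth becomes 2
  Position 6 ')': depth becomes 1
  Position 7 ')': depth becomes 0
  Position 8 '(': depth becomes 1
  Position 9 '(': depth becomes 2
  Position 10 '(': depth becomes 3
  Position 11 ')': depth becomes 2
  Position 12 ')': depth becomes 1
  Position 13 ')': depth becomes 0
  Position 14 '(': depth becomes 1
  Position 15 ')': depth becomes 0
  Position 16 '(': depth becomes 1
  Position 17 ')': depth becomes 0
Maximum depth reached: 3

3


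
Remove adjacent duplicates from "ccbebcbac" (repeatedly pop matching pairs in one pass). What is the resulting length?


Input: ccbebcbac
Stack-based adjacent duplicate removal:
  Read 'c': push. Stack: c
  Read 'c': matches stack top 'c' => pop. Stack: (empty)
  Read 'b': push. Stack: b
  Read 'e': push. Stack: be
  Read 'b': push. Stack: beb
  Read 'c': push. Stack: bebc
  Read 'b': push. Stack: bebcb
  Read 'a': push. Stack: bebcba
  Read 'c': push. Stack: bebcbac
Final stack: "bebcbac" (length 7)

7


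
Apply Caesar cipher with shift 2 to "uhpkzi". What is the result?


Caesar cipher: shift "uhpkzi" by 2
  'u' (pos 20) + 2 = pos 22 = 'w'
  'h' (pos 7) + 2 = pos 9 = 'j'
  'p' (pos 15) + 2 = pos 17 = 'r'
  'k' (pos 10) + 2 = pos 12 = 'm'
  'z' (pos 25) + 2 = pos 1 = 'b'
  'i' (pos 8) + 2 = pos 10 = 'k'
Result: wjrmbk

wjrmbk


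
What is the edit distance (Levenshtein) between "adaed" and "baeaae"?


Computing edit distance: "adaed" -> "baeaae"
DP table:
           b    a    e    a    a    e
      0    1    2    3    4    5    6
  a   1    1    1    2    3    4    5
  d   2    2    2    2    3    4    5
  a   3    3    2    3    2    3    4
  e   4    4    3    2    3    3    3
  d   5    5    4    3    3    4    4
Edit distance = dp[5][6] = 4

4


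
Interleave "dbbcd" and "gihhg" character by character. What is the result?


Interleaving "dbbcd" and "gihhg":
  Position 0: 'd' from first, 'g' from second => "dg"
  Position 1: 'b' from first, 'i' from second => "bi"
  Position 2: 'b' from first, 'h' from second => "bh"
  Position 3: 'c' from first, 'h' from second => "ch"
  Position 4: 'd' from first, 'g' from second => "dg"
Result: dgbibhchdg

dgbibhchdg


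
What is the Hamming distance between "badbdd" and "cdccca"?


Comparing "badbdd" and "cdccca" position by position:
  Position 0: 'b' vs 'c' => differ
  Position 1: 'a' vs 'd' => differ
  Position 2: 'd' vs 'c' => differ
  Position 3: 'b' vs 'c' => differ
  Position 4: 'd' vs 'c' => differ
  Position 5: 'd' vs 'a' => differ
Total differences (Hamming distance): 6

6


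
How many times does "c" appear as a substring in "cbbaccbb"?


Searching for "c" in "cbbaccbb"
Scanning each position:
  Position 0: "c" => MATCH
  Position 1: "b" => no
  Position 2: "b" => no
  Position 3: "a" => no
  Position 4: "c" => MATCH
  Position 5: "c" => MATCH
  Position 6: "b" => no
  Position 7: "b" => no
Total occurrences: 3

3


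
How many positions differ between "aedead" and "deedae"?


Comparing "aedead" and "deedae" position by position:
  Position 0: 'a' vs 'd' => DIFFER
  Position 1: 'e' vs 'e' => same
  Position 2: 'd' vs 'e' => DIFFER
  Position 3: 'e' vs 'd' => DIFFER
  Position 4: 'a' vs 'a' => same
  Position 5: 'd' vs 'e' => DIFFER
Positions that differ: 4

4


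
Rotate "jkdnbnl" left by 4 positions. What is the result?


Input: "jkdnbnl", rotate left by 4
First 4 characters: "jkdn"
Remaining characters: "bnl"
Concatenate remaining + first: "bnl" + "jkdn" = "bnljkdn"

bnljkdn


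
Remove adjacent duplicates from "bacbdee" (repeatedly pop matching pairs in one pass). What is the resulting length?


Input: bacbdee
Stack-based adjacent duplicate removal:
  Read 'b': push. Stack: b
  Read 'a': push. Stack: ba
  Read 'c': push. Stack: bac
  Read 'b': push. Stack: bacb
  Read 'd': push. Stack: bacbd
  Read 'e': push. Stack: bacbde
  Read 'e': matches stack top 'e' => pop. Stack: bacbd
Final stack: "bacbd" (length 5)

5


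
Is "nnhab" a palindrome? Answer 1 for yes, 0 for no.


Input: nnhab
Reversed: bahnn
  Compare pos 0 ('n') with pos 4 ('b'): MISMATCH
  Compare pos 1 ('n') with pos 3 ('a'): MISMATCH
Result: not a palindrome

0


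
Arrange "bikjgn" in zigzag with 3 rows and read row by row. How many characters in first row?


Zigzag "bikjgn" into 3 rows:
Placing characters:
  'b' => row 0
  'i' => row 1
  'k' => row 2
  'j' => row 1
  'g' => row 0
  'n' => row 1
Rows:
  Row 0: "bg"
  Row 1: "ijn"
  Row 2: "k"
First row length: 2

2


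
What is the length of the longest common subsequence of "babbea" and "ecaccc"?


LCS of "babbea" and "ecaccc"
DP table:
           e    c    a    c    c    c
      0    0    0    0    0    0    0
  b   0    0    0    0    0    0    0
  a   0    0    0    1    1    1    1
  b   0    0    0    1    1    1    1
  b   0    0    0    1    1    1    1
  e   0    1    1    1    1    1    1
  a   0    1    1    2    2    2    2
LCS length = dp[6][6] = 2

2


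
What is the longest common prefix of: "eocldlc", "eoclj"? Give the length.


Words: eocldlc, eoclj
  Position 0: all 'e' => match
  Position 1: all 'o' => match
  Position 2: all 'c' => match
  Position 3: all 'l' => match
  Position 4: ('d', 'j') => mismatch, stop
LCP = "eocl" (length 4)

4


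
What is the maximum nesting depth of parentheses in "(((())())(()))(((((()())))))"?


Input: "(((())())(()))(((((()())))))"
Tracking depth:
  Position 0 '(': depth becomes 1
  Position 1 '(': depth becomes 2
  Position 2 '(': depth becomes 3
  Position 3 '(': depth becomes 4
  Position 4 ')': depth becomes 3
  Position 5 ')': depth becomes 2
  Position 6 '(': depth becomes 3
  Position 7 ')': depth becomes 2
  Position 8 ')': depth becomes 1
  Position 9 '(': depth becomes 2
  Position 10 '(': depth becomes 3
  Position 11 ')': depth becomes 2
  Position 12 ')': depth becomes 1
  Position 13 ')': depth becomes 0
  Position 14 '(': depth becomes 1
  Position 15 '(': depth becomes 2
  Position 16 '(': depth becomes 3
  Position 17 '(': depth becomes 4
  Position 18 '(': depth becomes 5
  Position 19 '(': depth becomes 6
  Position 20 ')': depth becomes 5
  Position 21 '(': depth becomes 6
  Position 22 ')': depth becomes 5
  Position 23 ')': depth becomes 4
  Position 24 ')': depth becomes 3
  Position 25 ')': depth becomes 2
  Position 26 ')': depth becomes 1
  Position 27 ')': depth becomes 0
Maximum depth reached: 6

6


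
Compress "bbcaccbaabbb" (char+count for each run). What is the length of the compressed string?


Input: bbcaccbaabbb
Runs:
  'b' x 2 => "b2"
  'c' x 1 => "c1"
  'a' x 1 => "a1"
  'c' x 2 => "c2"
  'b' x 1 => "b1"
  'a' x 2 => "a2"
  'b' x 3 => "b3"
Compressed: "b2c1a1c2b1a2b3"
Compressed length: 14

14


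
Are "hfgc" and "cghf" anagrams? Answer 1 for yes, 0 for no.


Strings: "hfgc", "cghf"
Sorted first:  cfgh
Sorted second: cfgh
Sorted forms match => anagrams

1


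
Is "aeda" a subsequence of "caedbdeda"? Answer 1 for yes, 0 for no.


Check if "aeda" is a subsequence of "caedbdeda"
Greedy scan:
  Position 0 ('c'): no match needed
  Position 1 ('a'): matches sub[0] = 'a'
  Position 2 ('e'): matches sub[1] = 'e'
  Position 3 ('d'): matches sub[2] = 'd'
  Position 4 ('b'): no match needed
  Position 5 ('d'): no match needed
  Position 6 ('e'): no match needed
  Position 7 ('d'): no match needed
  Position 8 ('a'): matches sub[3] = 'a'
All 4 characters matched => is a subsequence

1


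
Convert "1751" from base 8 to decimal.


Input: "1751" in base 8
Positional expansion:
  Digit '1' (value 1) x 8^3 = 512
  Digit '7' (value 7) x 8^2 = 448
  Digit '5' (value 5) x 8^1 = 40
  Digit '1' (value 1) x 8^0 = 1
Sum = 1001

1001


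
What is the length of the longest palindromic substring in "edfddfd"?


Input: "edfddfd"
Checking substrings for palindromes:
  [1:7] "dfddfd" (len 6) => palindrome
  [2:6] "fddf" (len 4) => palindrome
  [1:4] "dfd" (len 3) => palindrome
  [4:7] "dfd" (len 3) => palindrome
  [3:5] "dd" (len 2) => palindrome
Longest palindromic substring: "dfddfd" with length 6

6


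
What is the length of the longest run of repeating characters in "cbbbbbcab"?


Input: "cbbbbbcab"
Scanning for longest run:
  Position 1 ('b'): new char, reset run to 1
  Position 2 ('b'): continues run of 'b', length=2
  Position 3 ('b'): continues run of 'b', length=3
  Position 4 ('b'): continues run of 'b', length=4
  Position 5 ('b'): continues run of 'b', length=5
  Position 6 ('c'): new char, reset run to 1
  Position 7 ('a'): new char, reset run to 1
  Position 8 ('b'): new char, reset run to 1
Longest run: 'b' with length 5

5


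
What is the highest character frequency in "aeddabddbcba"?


Input: aeddabddbcba
Character counts:
  'a': 3
  'b': 3
  'c': 1
  'd': 4
  'e': 1
Maximum frequency: 4

4


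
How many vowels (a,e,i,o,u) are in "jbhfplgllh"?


Input: jbhfplgllh
Checking each character:
  'j' at position 0: consonant
  'b' at position 1: consonant
  'h' at position 2: consonant
  'f' at position 3: consonant
  'p' at position 4: consonant
  'l' at position 5: consonant
  'g' at position 6: consonant
  'l' at position 7: consonant
  'l' at position 8: consonant
  'h' at position 9: consonant
Total vowels: 0

0


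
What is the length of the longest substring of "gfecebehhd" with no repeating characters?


Input: "gfecebehhd"
Sliding window (track last position of each char):
  Position 0 ('g'): window [0,0] length 1 -- new best
  Position 1 ('f'): window [0,1] length 2 -- new best
  Position 2 ('e'): window [0,2] length 3 -- new best
  Position 3 ('c'): window [0,3] length 4 -- new best
  Position 4 ('e'): repeat (last at 2), move window start to 3
  Position 4 ('e'): window [3,4] length 2
  Position 5 ('b'): window [3,5] length 3
  Position 6 ('e'): repeat (last at 4), move window start to 5
  Position 6 ('e'): window [5,6] length 2
  Position 7 ('h'): window [5,7] length 3
  Position 8 ('h'): repeat (last at 7), move window start to 8
  Position 8 ('h'): window [8,8] length 1
  Position 9 ('d'): window [8,9] length 2
Longest substring with no repeats: "gfec" with length 4

4


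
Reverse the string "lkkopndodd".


Input: lkkopndodd
Reading characters right to left:
  Position 9: 'd'
  Position 8: 'd'
  Position 7: 'o'
  Position 6: 'd'
  Position 5: 'n'
  Position 4: 'p'
  Position 3: 'o'
  Position 2: 'k'
  Position 1: 'k'
  Position 0: 'l'
Reversed: ddodnpokkl

ddodnpokkl


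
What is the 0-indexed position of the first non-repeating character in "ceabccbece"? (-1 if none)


Input: ceabccbece
Character frequencies:
  'a': 1
  'b': 2
  'c': 4
  'e': 3
Scanning left to right for freq == 1:
  Position 0 ('c'): freq=4, skip
  Position 1 ('e'): freq=3, skip
  Position 2 ('a'): unique! => answer = 2

2


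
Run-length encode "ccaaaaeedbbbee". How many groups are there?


Input: ccaaaaeedbbbee
Scanning for consecutive runs:
  Group 1: 'c' x 2 (positions 0-1)
  Group 2: 'a' x 4 (positions 2-5)
  Group 3: 'e' x 2 (positions 6-7)
  Group 4: 'd' x 1 (positions 8-8)
  Group 5: 'b' x 3 (positions 9-11)
  Group 6: 'e' x 2 (positions 12-13)
Total groups: 6

6


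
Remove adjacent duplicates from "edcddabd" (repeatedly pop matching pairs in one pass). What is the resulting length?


Input: edcddabd
Stack-based adjacent duplicate removal:
  Read 'e': push. Stack: e
  Read 'd': push. Stack: ed
  Read 'c': push. Stack: edc
  Read 'd': push. Stack: edcd
  Read 'd': matches stack top 'd' => pop. Stack: edc
  Read 'a': push. Stack: edca
  Read 'b': push. Stack: edcab
  Read 'd': push. Stack: edcabd
Final stack: "edcabd" (length 6)

6


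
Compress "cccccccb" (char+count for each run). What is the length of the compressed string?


Input: cccccccb
Runs:
  'c' x 7 => "c7"
  'b' x 1 => "b1"
Compressed: "c7b1"
Compressed length: 4

4


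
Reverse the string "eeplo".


Input: eeplo
Reading characters right to left:
  Position 4: 'o'
  Position 3: 'l'
  Position 2: 'p'
  Position 1: 'e'
  Position 0: 'e'
Reversed: olpee

olpee


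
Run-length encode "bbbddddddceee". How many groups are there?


Input: bbbddddddceee
Scanning for consecutive runs:
  Group 1: 'b' x 3 (positions 0-2)
  Group 2: 'd' x 6 (positions 3-8)
  Group 3: 'c' x 1 (positions 9-9)
  Group 4: 'e' x 3 (positions 10-12)
Total groups: 4

4


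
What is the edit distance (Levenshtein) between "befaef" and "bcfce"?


Computing edit distance: "befaef" -> "bcfce"
DP table:
           b    c    f    c    e
      0    1    2    3    4    5
  b   1    0    1    2    3    4
  e   2    1    1    2    3    3
  f   3    2    2    1    2    3
  a   4    3    3    2    2    3
  e   5    4    4    3    3    2
  f   6    5    5    4    4    3
Edit distance = dp[6][5] = 3

3


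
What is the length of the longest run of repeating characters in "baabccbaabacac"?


Input: "baabccbaabacac"
Scanning for longest run:
  Position 1 ('a'): new char, reset run to 1
  Position 2 ('a'): continues run of 'a', length=2
  Position 3 ('b'): new char, reset run to 1
  Position 4 ('c'): new char, reset run to 1
  Position 5 ('c'): continues run of 'c', length=2
  Position 6 ('b'): new char, reset run to 1
  Position 7 ('a'): new char, reset run to 1
  Position 8 ('a'): continues run of 'a', length=2
  Position 9 ('b'): new char, reset run to 1
  Position 10 ('a'): new char, reset run to 1
  Position 11 ('c'): new char, reset run to 1
  Position 12 ('a'): new char, reset run to 1
  Position 13 ('c'): new char, reset run to 1
Longest run: 'a' with length 2

2


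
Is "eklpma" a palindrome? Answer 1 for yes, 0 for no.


Input: eklpma
Reversed: amplke
  Compare pos 0 ('e') with pos 5 ('a'): MISMATCH
  Compare pos 1 ('k') with pos 4 ('m'): MISMATCH
  Compare pos 2 ('l') with pos 3 ('p'): MISMATCH
Result: not a palindrome

0


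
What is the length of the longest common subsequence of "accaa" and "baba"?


LCS of "accaa" and "baba"
DP table:
           b    a    b    a
      0    0    0    0    0
  a   0    0    1    1    1
  c   0    0    1    1    1
  c   0    0    1    1    1
  a   0    0    1    1    2
  a   0    0    1    1    2
LCS length = dp[5][4] = 2

2


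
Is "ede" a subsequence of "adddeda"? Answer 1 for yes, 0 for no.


Check if "ede" is a subsequence of "adddeda"
Greedy scan:
  Position 0 ('a'): no match needed
  Position 1 ('d'): no match needed
  Position 2 ('d'): no match needed
  Position 3 ('d'): no match needed
  Position 4 ('e'): matches sub[0] = 'e'
  Position 5 ('d'): matches sub[1] = 'd'
  Position 6 ('a'): no match needed
Only matched 2/3 characters => not a subsequence

0


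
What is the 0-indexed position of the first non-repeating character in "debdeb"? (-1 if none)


Input: debdeb
Character frequencies:
  'b': 2
  'd': 2
  'e': 2
Scanning left to right for freq == 1:
  Position 0 ('d'): freq=2, skip
  Position 1 ('e'): freq=2, skip
  Position 2 ('b'): freq=2, skip
  Position 3 ('d'): freq=2, skip
  Position 4 ('e'): freq=2, skip
  Position 5 ('b'): freq=2, skip
  No unique character found => answer = -1

-1


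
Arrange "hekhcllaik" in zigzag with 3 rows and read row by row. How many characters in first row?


Zigzag "hekhcllaik" into 3 rows:
Placing characters:
  'h' => row 0
  'e' => row 1
  'k' => row 2
  'h' => row 1
  'c' => row 0
  'l' => row 1
  'l' => row 2
  'a' => row 1
  'i' => row 0
  'k' => row 1
Rows:
  Row 0: "hci"
  Row 1: "ehlak"
  Row 2: "kl"
First row length: 3

3


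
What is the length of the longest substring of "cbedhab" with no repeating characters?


Input: "cbedhab"
Sliding window (track last position of each char):
  Position 0 ('c'): window [0,0] length 1 -- new best
  Position 1 ('b'): window [0,1] length 2 -- new best
  Position 2 ('e'): window [0,2] length 3 -- new best
  Position 3 ('d'): window [0,3] length 4 -- new best
  Position 4 ('h'): window [0,4] length 5 -- new best
  Position 5 ('a'): window [0,5] length 6 -- new best
  Position 6 ('b'): repeat (last at 1), move window start to 2
  Position 6 ('b'): window [2,6] length 5
Longest substring with no repeats: "cbedha" with length 6

6


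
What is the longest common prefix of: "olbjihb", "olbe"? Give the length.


Words: olbjihb, olbe
  Position 0: all 'o' => match
  Position 1: all 'l' => match
  Position 2: all 'b' => match
  Position 3: ('j', 'e') => mismatch, stop
LCP = "olb" (length 3)

3


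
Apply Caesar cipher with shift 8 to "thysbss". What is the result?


Caesar cipher: shift "thysbss" by 8
  't' (pos 19) + 8 = pos 1 = 'b'
  'h' (pos 7) + 8 = pos 15 = 'p'
  'y' (pos 24) + 8 = pos 6 = 'g'
  's' (pos 18) + 8 = pos 0 = 'a'
  'b' (pos 1) + 8 = pos 9 = 'j'
  's' (pos 18) + 8 = pos 0 = 'a'
  's' (pos 18) + 8 = pos 0 = 'a'
Result: bpgajaa

bpgajaa


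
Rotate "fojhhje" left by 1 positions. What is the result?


Input: "fojhhje", rotate left by 1
First 1 characters: "f"
Remaining characters: "ojhhje"
Concatenate remaining + first: "ojhhje" + "f" = "ojhhjef"

ojhhjef


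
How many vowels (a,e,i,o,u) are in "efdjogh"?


Input: efdjogh
Checking each character:
  'e' at position 0: vowel (running total: 1)
  'f' at position 1: consonant
  'd' at position 2: consonant
  'j' at position 3: consonant
  'o' at position 4: vowel (running total: 2)
  'g' at position 5: consonant
  'h' at position 6: consonant
Total vowels: 2

2


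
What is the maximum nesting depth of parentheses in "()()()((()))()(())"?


Input: "()()()((()))()(())"
Tracking depth:
  Position 0 '(': depth becomes 1
  Position 1 ')': depth becomes 0
  Position 2 '(': depth becomes 1
  Position 3 ')': depth becomes 0
  Position 4 '(': depth becomes 1
  Position 5 ')': depth becomes 0
  Position 6 '(': depth becomes 1
  Position 7 '(': depth becomes 2
  Position 8 '(': depth becomes 3
  Position 9 ')': depth becomes 2
  Position 10 ')': depth becomes 1
  Position 11 ')': depth becomes 0
  Position 12 '(': depth becomes 1
  Position 13 ')': depth becomes 0
  Position 14 '(': depth becomes 1
  Position 15 '(': depth becomes 2
  Position 16 ')': depth becomes 1
  Position 17 ')': depth becomes 0
Maximum depth reached: 3

3


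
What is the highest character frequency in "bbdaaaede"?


Input: bbdaaaede
Character counts:
  'a': 3
  'b': 2
  'd': 2
  'e': 2
Maximum frequency: 3

3


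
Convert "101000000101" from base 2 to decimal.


Input: "101000000101" in base 2
Positional expansion:
  Digit '1' (value 1) x 2^11 = 2048
  Digit '0' (value 0) x 2^10 = 0
  Digit '1' (value 1) x 2^9 = 512
  Digit '0' (value 0) x 2^8 = 0
  Digit '0' (value 0) x 2^7 = 0
  Digit '0' (value 0) x 2^6 = 0
  Digit '0' (value 0) x 2^5 = 0
  Digit '0' (value 0) x 2^4 = 0
  Digit '0' (value 0) x 2^3 = 0
  Digit '1' (value 1) x 2^2 = 4
  Digit '0' (value 0) x 2^1 = 0
  Digit '1' (value 1) x 2^0 = 1
Sum = 2565

2565


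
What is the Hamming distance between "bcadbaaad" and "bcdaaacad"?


Comparing "bcadbaaad" and "bcdaaacad" position by position:
  Position 0: 'b' vs 'b' => same
  Position 1: 'c' vs 'c' => same
  Position 2: 'a' vs 'd' => differ
  Position 3: 'd' vs 'a' => differ
  Position 4: 'b' vs 'a' => differ
  Position 5: 'a' vs 'a' => same
  Position 6: 'a' vs 'c' => differ
  Position 7: 'a' vs 'a' => same
  Position 8: 'd' vs 'd' => same
Total differences (Hamming distance): 4

4


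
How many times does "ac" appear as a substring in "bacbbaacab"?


Searching for "ac" in "bacbbaacab"
Scanning each position:
  Position 0: "ba" => no
  Position 1: "ac" => MATCH
  Position 2: "cb" => no
  Position 3: "bb" => no
  Position 4: "ba" => no
  Position 5: "aa" => no
  Position 6: "ac" => MATCH
  Position 7: "ca" => no
  Position 8: "ab" => no
Total occurrences: 2

2


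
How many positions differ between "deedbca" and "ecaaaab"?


Comparing "deedbca" and "ecaaaab" position by position:
  Position 0: 'd' vs 'e' => DIFFER
  Position 1: 'e' vs 'c' => DIFFER
  Position 2: 'e' vs 'a' => DIFFER
  Position 3: 'd' vs 'a' => DIFFER
  Position 4: 'b' vs 'a' => DIFFER
  Position 5: 'c' vs 'a' => DIFFER
  Position 6: 'a' vs 'b' => DIFFER
Positions that differ: 7

7


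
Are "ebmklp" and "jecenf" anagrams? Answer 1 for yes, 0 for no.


Strings: "ebmklp", "jecenf"
Sorted first:  beklmp
Sorted second: ceefjn
Differ at position 0: 'b' vs 'c' => not anagrams

0


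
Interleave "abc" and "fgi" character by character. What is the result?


Interleaving "abc" and "fgi":
  Position 0: 'a' from first, 'f' from second => "af"
  Position 1: 'b' from first, 'g' from second => "bg"
  Position 2: 'c' from first, 'i' from second => "ci"
Result: afbgci

afbgci


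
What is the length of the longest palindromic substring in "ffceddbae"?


Input: "ffceddbae"
Checking substrings for palindromes:
  [0:2] "ff" (len 2) => palindrome
  [4:6] "dd" (len 2) => palindrome
Longest palindromic substring: "ff" with length 2

2


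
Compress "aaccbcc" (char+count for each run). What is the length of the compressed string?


Input: aaccbcc
Runs:
  'a' x 2 => "a2"
  'c' x 2 => "c2"
  'b' x 1 => "b1"
  'c' x 2 => "c2"
Compressed: "a2c2b1c2"
Compressed length: 8

8


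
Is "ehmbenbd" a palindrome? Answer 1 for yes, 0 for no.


Input: ehmbenbd
Reversed: dbnebmhe
  Compare pos 0 ('e') with pos 7 ('d'): MISMATCH
  Compare pos 1 ('h') with pos 6 ('b'): MISMATCH
  Compare pos 2 ('m') with pos 5 ('n'): MISMATCH
  Compare pos 3 ('b') with pos 4 ('e'): MISMATCH
Result: not a palindrome

0


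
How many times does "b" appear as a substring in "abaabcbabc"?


Searching for "b" in "abaabcbabc"
Scanning each position:
  Position 0: "a" => no
  Position 1: "b" => MATCH
  Position 2: "a" => no
  Position 3: "a" => no
  Position 4: "b" => MATCH
  Position 5: "c" => no
  Position 6: "b" => MATCH
  Position 7: "a" => no
  Position 8: "b" => MATCH
  Position 9: "c" => no
Total occurrences: 4

4


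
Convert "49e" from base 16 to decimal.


Input: "49e" in base 16
Positional expansion:
  Digit '4' (value 4) x 16^2 = 1024
  Digit '9' (value 9) x 16^1 = 144
  Digit 'e' (value 14) x 16^0 = 14
Sum = 1182

1182


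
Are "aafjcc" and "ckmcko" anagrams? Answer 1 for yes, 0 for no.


Strings: "aafjcc", "ckmcko"
Sorted first:  aaccfj
Sorted second: cckkmo
Differ at position 0: 'a' vs 'c' => not anagrams

0


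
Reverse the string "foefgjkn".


Input: foefgjkn
Reading characters right to left:
  Position 7: 'n'
  Position 6: 'k'
  Position 5: 'j'
  Position 4: 'g'
  Position 3: 'f'
  Position 2: 'e'
  Position 1: 'o'
  Position 0: 'f'
Reversed: nkjgfeof

nkjgfeof


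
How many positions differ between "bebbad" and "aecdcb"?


Comparing "bebbad" and "aecdcb" position by position:
  Position 0: 'b' vs 'a' => DIFFER
  Position 1: 'e' vs 'e' => same
  Position 2: 'b' vs 'c' => DIFFER
  Position 3: 'b' vs 'd' => DIFFER
  Position 4: 'a' vs 'c' => DIFFER
  Position 5: 'd' vs 'b' => DIFFER
Positions that differ: 5

5


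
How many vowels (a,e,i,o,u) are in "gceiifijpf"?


Input: gceiifijpf
Checking each character:
  'g' at position 0: consonant
  'c' at position 1: consonant
  'e' at position 2: vowel (running total: 1)
  'i' at position 3: vowel (running total: 2)
  'i' at position 4: vowel (running total: 3)
  'f' at position 5: consonant
  'i' at position 6: vowel (running total: 4)
  'j' at position 7: consonant
  'p' at position 8: consonant
  'f' at position 9: consonant
Total vowels: 4

4


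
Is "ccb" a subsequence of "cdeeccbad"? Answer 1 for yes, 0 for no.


Check if "ccb" is a subsequence of "cdeeccbad"
Greedy scan:
  Position 0 ('c'): matches sub[0] = 'c'
  Position 1 ('d'): no match needed
  Position 2 ('e'): no match needed
  Position 3 ('e'): no match needed
  Position 4 ('c'): matches sub[1] = 'c'
  Position 5 ('c'): no match needed
  Position 6 ('b'): matches sub[2] = 'b'
  Position 7 ('a'): no match needed
  Position 8 ('d'): no match needed
All 3 characters matched => is a subsequence

1


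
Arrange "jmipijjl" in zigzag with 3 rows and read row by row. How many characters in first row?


Zigzag "jmipijjl" into 3 rows:
Placing characters:
  'j' => row 0
  'm' => row 1
  'i' => row 2
  'p' => row 1
  'i' => row 0
  'j' => row 1
  'j' => row 2
  'l' => row 1
Rows:
  Row 0: "ji"
  Row 1: "mpjl"
  Row 2: "ij"
First row length: 2

2


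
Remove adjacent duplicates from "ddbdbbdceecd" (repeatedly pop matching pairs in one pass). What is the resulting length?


Input: ddbdbbdceecd
Stack-based adjacent duplicate removal:
  Read 'd': push. Stack: d
  Read 'd': matches stack top 'd' => pop. Stack: (empty)
  Read 'b': push. Stack: b
  Read 'd': push. Stack: bd
  Read 'b': push. Stack: bdb
  Read 'b': matches stack top 'b' => pop. Stack: bd
  Read 'd': matches stack top 'd' => pop. Stack: b
  Read 'c': push. Stack: bc
  Read 'e': push. Stack: bce
  Read 'e': matches stack top 'e' => pop. Stack: bc
  Read 'c': matches stack top 'c' => pop. Stack: b
  Read 'd': push. Stack: bd
Final stack: "bd" (length 2)

2


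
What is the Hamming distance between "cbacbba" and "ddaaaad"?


Comparing "cbacbba" and "ddaaaad" position by position:
  Position 0: 'c' vs 'd' => differ
  Position 1: 'b' vs 'd' => differ
  Position 2: 'a' vs 'a' => same
  Position 3: 'c' vs 'a' => differ
  Position 4: 'b' vs 'a' => differ
  Position 5: 'b' vs 'a' => differ
  Position 6: 'a' vs 'd' => differ
Total differences (Hamming distance): 6

6


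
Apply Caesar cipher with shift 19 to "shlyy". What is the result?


Caesar cipher: shift "shlyy" by 19
  's' (pos 18) + 19 = pos 11 = 'l'
  'h' (pos 7) + 19 = pos 0 = 'a'
  'l' (pos 11) + 19 = pos 4 = 'e'
  'y' (pos 24) + 19 = pos 17 = 'r'
  'y' (pos 24) + 19 = pos 17 = 'r'
Result: laerr

laerr


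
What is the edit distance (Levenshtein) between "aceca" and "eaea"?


Computing edit distance: "aceca" -> "eaea"
DP table:
           e    a    e    a
      0    1    2    3    4
  a   1    1    1    2    3
  c   2    2    2    2    3
  e   3    2    3    2    3
  c   4    3    3    3    3
  a   5    4    3    4    3
Edit distance = dp[5][4] = 3

3


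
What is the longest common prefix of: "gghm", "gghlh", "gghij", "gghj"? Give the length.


Words: gghm, gghlh, gghij, gghj
  Position 0: all 'g' => match
  Position 1: all 'g' => match
  Position 2: all 'h' => match
  Position 3: ('m', 'l', 'i', 'j') => mismatch, stop
LCP = "ggh" (length 3)

3


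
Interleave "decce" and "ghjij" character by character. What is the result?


Interleaving "decce" and "ghjij":
  Position 0: 'd' from first, 'g' from second => "dg"
  Position 1: 'e' from first, 'h' from second => "eh"
  Position 2: 'c' from first, 'j' from second => "cj"
  Position 3: 'c' from first, 'i' from second => "ci"
  Position 4: 'e' from first, 'j' from second => "ej"
Result: dgehcjciej

dgehcjciej


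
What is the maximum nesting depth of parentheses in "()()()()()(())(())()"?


Input: "()()()()()(())(())()"
Tracking depth:
  Position 0 '(': depth becomes 1
  Position 1 ')': depth becomes 0
  Position 2 '(': depth becomes 1
  Position 3 ')': depth becomes 0
  Position 4 '(': depth becomes 1
  Position 5 ')': depth becomes 0
  Position 6 '(': depth becomes 1
  Position 7 ')': depth becomes 0
  Position 8 '(': depth becomes 1
  Position 9 ')': depth becomes 0
  Position 10 '(': depth becomes 1
  Position 11 '(': depth becomes 2
  Position 12 ')': depth becomes 1
  Position 13 ')': depth becomes 0
  Position 14 '(': depth becomes 1
  Position 15 '(': depth becomes 2
  Position 16 ')': depth becomes 1
  Position 17 ')': depth becomes 0
  Position 18 '(': depth becomes 1
  Position 19 ')': depth becomes 0
Maximum depth reached: 2

2


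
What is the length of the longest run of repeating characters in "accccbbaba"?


Input: "accccbbaba"
Scanning for longest run:
  Position 1 ('c'): new char, reset run to 1
  Position 2 ('c'): continues run of 'c', length=2
  Position 3 ('c'): continues run of 'c', length=3
  Position 4 ('c'): continues run of 'c', length=4
  Position 5 ('b'): new char, reset run to 1
  Position 6 ('b'): continues run of 'b', length=2
  Position 7 ('a'): new char, reset run to 1
  Position 8 ('b'): new char, reset run to 1
  Position 9 ('a'): new char, reset run to 1
Longest run: 'c' with length 4

4


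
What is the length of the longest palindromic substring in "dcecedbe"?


Input: "dcecedbe"
Checking substrings for palindromes:
  [1:4] "cec" (len 3) => palindrome
  [2:5] "ece" (len 3) => palindrome
Longest palindromic substring: "cec" with length 3

3


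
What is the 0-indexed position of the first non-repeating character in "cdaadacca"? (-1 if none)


Input: cdaadacca
Character frequencies:
  'a': 4
  'c': 3
  'd': 2
Scanning left to right for freq == 1:
  Position 0 ('c'): freq=3, skip
  Position 1 ('d'): freq=2, skip
  Position 2 ('a'): freq=4, skip
  Position 3 ('a'): freq=4, skip
  Position 4 ('d'): freq=2, skip
  Position 5 ('a'): freq=4, skip
  Position 6 ('c'): freq=3, skip
  Position 7 ('c'): freq=3, skip
  Position 8 ('a'): freq=4, skip
  No unique character found => answer = -1

-1


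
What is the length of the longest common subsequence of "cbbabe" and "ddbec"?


LCS of "cbbabe" and "ddbec"
DP table:
           d    d    b    e    c
      0    0    0    0    0    0
  c   0    0    0    0    0    1
  b   0    0    0    1    1    1
  b   0    0    0    1    1    1
  a   0    0    0    1    1    1
  b   0    0    0    1    1    1
  e   0    0    0    1    2    2
LCS length = dp[6][5] = 2

2


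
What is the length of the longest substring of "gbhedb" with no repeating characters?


Input: "gbhedb"
Sliding window (track last position of each char):
  Position 0 ('g'): window [0,0] length 1 -- new best
  Position 1 ('b'): window [0,1] length 2 -- new best
  Position 2 ('h'): window [0,2] length 3 -- new best
  Position 3 ('e'): window [0,3] length 4 -- new best
  Position 4 ('d'): window [0,4] length 5 -- new best
  Position 5 ('b'): repeat (last at 1), move window start to 2
  Position 5 ('b'): window [2,5] length 4
Longest substring with no repeats: "gbhed" with length 5

5


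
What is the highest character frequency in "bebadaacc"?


Input: bebadaacc
Character counts:
  'a': 3
  'b': 2
  'c': 2
  'd': 1
  'e': 1
Maximum frequency: 3

3


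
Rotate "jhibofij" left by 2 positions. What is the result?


Input: "jhibofij", rotate left by 2
First 2 characters: "jh"
Remaining characters: "ibofij"
Concatenate remaining + first: "ibofij" + "jh" = "ibofijjh"

ibofijjh


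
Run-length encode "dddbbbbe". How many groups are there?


Input: dddbbbbe
Scanning for consecutive runs:
  Group 1: 'd' x 3 (positions 0-2)
  Group 2: 'b' x 4 (positions 3-6)
  Group 3: 'e' x 1 (positions 7-7)
Total groups: 3

3


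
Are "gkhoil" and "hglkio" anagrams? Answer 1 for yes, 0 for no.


Strings: "gkhoil", "hglkio"
Sorted first:  ghiklo
Sorted second: ghiklo
Sorted forms match => anagrams

1


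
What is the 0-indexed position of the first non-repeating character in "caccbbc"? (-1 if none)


Input: caccbbc
Character frequencies:
  'a': 1
  'b': 2
  'c': 4
Scanning left to right for freq == 1:
  Position 0 ('c'): freq=4, skip
  Position 1 ('a'): unique! => answer = 1

1


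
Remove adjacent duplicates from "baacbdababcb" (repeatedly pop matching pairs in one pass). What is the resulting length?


Input: baacbdababcb
Stack-based adjacent duplicate removal:
  Read 'b': push. Stack: b
  Read 'a': push. Stack: ba
  Read 'a': matches stack top 'a' => pop. Stack: b
  Read 'c': push. Stack: bc
  Read 'b': push. Stack: bcb
  Read 'd': push. Stack: bcbd
  Read 'a': push. Stack: bcbda
  Read 'b': push. Stack: bcbdab
  Read 'a': push. Stack: bcbdaba
  Read 'b': push. Stack: bcbdabab
  Read 'c': push. Stack: bcbdababc
  Read 'b': push. Stack: bcbdababcb
Final stack: "bcbdababcb" (length 10)

10


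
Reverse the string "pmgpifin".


Input: pmgpifin
Reading characters right to left:
  Position 7: 'n'
  Position 6: 'i'
  Position 5: 'f'
  Position 4: 'i'
  Position 3: 'p'
  Position 2: 'g'
  Position 1: 'm'
  Position 0: 'p'
Reversed: nifipgmp

nifipgmp


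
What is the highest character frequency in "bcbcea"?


Input: bcbcea
Character counts:
  'a': 1
  'b': 2
  'c': 2
  'e': 1
Maximum frequency: 2

2


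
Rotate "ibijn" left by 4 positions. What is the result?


Input: "ibijn", rotate left by 4
First 4 characters: "ibij"
Remaining characters: "n"
Concatenate remaining + first: "n" + "ibij" = "nibij"

nibij


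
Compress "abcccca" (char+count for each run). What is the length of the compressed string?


Input: abcccca
Runs:
  'a' x 1 => "a1"
  'b' x 1 => "b1"
  'c' x 4 => "c4"
  'a' x 1 => "a1"
Compressed: "a1b1c4a1"
Compressed length: 8

8


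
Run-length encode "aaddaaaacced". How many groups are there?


Input: aaddaaaacced
Scanning for consecutive runs:
  Group 1: 'a' x 2 (positions 0-1)
  Group 2: 'd' x 2 (positions 2-3)
  Group 3: 'a' x 4 (positions 4-7)
  Group 4: 'c' x 2 (positions 8-9)
  Group 5: 'e' x 1 (positions 10-10)
  Group 6: 'd' x 1 (positions 11-11)
Total groups: 6

6


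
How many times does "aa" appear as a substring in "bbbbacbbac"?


Searching for "aa" in "bbbbacbbac"
Scanning each position:
  Position 0: "bb" => no
  Position 1: "bb" => no
  Position 2: "bb" => no
  Position 3: "ba" => no
  Position 4: "ac" => no
  Position 5: "cb" => no
  Position 6: "bb" => no
  Position 7: "ba" => no
  Position 8: "ac" => no
Total occurrences: 0

0
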